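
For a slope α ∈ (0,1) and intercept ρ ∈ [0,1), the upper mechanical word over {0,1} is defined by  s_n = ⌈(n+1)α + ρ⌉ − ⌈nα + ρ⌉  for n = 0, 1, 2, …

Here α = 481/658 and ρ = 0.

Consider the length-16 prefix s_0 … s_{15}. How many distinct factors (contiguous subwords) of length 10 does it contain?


6

t_n = ⌈(n·481)/658⌉ for n = 0 … 16:
  n=0…9: ⌈0/658⌉=0 ⌈481/658⌉=1 ⌈962/658⌉=2 ⌈1443/658⌉=3 ⌈1924/658⌉=3 ⌈2405/658⌉=4 ⌈2886/658⌉=5 ⌈3367/658⌉=6 ⌈3848/658⌉=6 ⌈4329/658⌉=7
  n=10…16: ⌈4810/658⌉=8 ⌈5291/658⌉=9 ⌈5772/658⌉=9 ⌈6253/658⌉=10 ⌈6734/658⌉=11 ⌈7215/658⌉=11 ⌈7696/658⌉=12
s_n = t_(n+1) − t_n for n = 0 … 15 gives
prefix = 1110111011101101
slide a length-10 window over [0..9] … [6..15] (7 windows); first occurrence of each distinct factor:
  [  0..  9] 1110111011
  [  1.. 10] 1101110111
  [  2.. 11] 1011101110
  [  3.. 12] 0111011101
  [  5.. 14] 1101110110
  [  6.. 15] 1011101101
  (the other 1 window repeats one of these)
distinct factors: {0111011101, 1011101101, 1011101110, 1101110110, 1101110111, 1110111011}
count = 6  (Sturmian bound for length 10 is 11)


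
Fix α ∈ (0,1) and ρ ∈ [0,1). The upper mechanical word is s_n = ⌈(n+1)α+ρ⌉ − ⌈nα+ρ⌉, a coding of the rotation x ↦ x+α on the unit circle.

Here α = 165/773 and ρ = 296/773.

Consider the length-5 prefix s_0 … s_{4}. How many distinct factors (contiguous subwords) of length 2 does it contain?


3

t_n = ⌈(n·165+296)/773⌉ for n = 0 … 5:
  n=0…5: ⌈296/773⌉=1 ⌈461/773⌉=1 ⌈626/773⌉=1 ⌈791/773⌉=2 ⌈956/773⌉=2 ⌈1121/773⌉=2
s_n = t_(n+1) − t_n for n = 0 … 4 gives
prefix = 00100
slide a length-2 window over [0..1] … [3..4] (4 windows); first occurrence of each distinct factor:
  [  0..  1] 00
  [  1..  2] 01
  [  2..  3] 10
  (the other 1 window repeats one of these)
distinct factors: {00, 01, 10}
count = 3  (Sturmian bound for length 2 is 3)


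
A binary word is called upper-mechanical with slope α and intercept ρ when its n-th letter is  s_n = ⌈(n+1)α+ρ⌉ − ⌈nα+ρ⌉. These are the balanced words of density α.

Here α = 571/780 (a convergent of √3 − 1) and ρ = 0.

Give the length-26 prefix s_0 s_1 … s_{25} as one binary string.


11101110111011011101110111

n=0: ⌈(1·571)/780⌉ − ⌈(0·571)/780⌉ = ⌈571/780⌉ − ⌈0/780⌉ = 1 − 0 = 1
n=1: ⌈(2·571)/780⌉ − ⌈(1·571)/780⌉ = ⌈1142/780⌉ − ⌈571/780⌉ = 2 − 1 = 1
n=2: ⌈(3·571)/780⌉ − ⌈(2·571)/780⌉ = ⌈1713/780⌉ − ⌈1142/780⌉ = 3 − 2 = 1
n=3: ⌈(4·571)/780⌉ − ⌈(3·571)/780⌉ = ⌈2284/780⌉ − ⌈1713/780⌉ = 3 − 3 = 0
n=4: ⌈(5·571)/780⌉ − ⌈(4·571)/780⌉ = ⌈2855/780⌉ − ⌈2284/780⌉ = 4 − 3 = 1
n=5: ⌈(6·571)/780⌉ − ⌈(5·571)/780⌉ = ⌈3426/780⌉ − ⌈2855/780⌉ = 5 − 4 = 1
n=6: ⌈(7·571)/780⌉ − ⌈(6·571)/780⌉ = ⌈3997/780⌉ − ⌈3426/780⌉ = 6 − 5 = 1
n=7: ⌈(8·571)/780⌉ − ⌈(7·571)/780⌉ = ⌈4568/780⌉ − ⌈3997/780⌉ = 6 − 6 = 0
n=8: ⌈(9·571)/780⌉ − ⌈(8·571)/780⌉ = ⌈5139/780⌉ − ⌈4568/780⌉ = 7 − 6 = 1
n=9: ⌈(10·571)/780⌉ − ⌈(9·571)/780⌉ = ⌈5710/780⌉ − ⌈5139/780⌉ = 8 − 7 = 1
n=10: ⌈(11·571)/780⌉ − ⌈(10·571)/780⌉ = ⌈6281/780⌉ − ⌈5710/780⌉ = 9 − 8 = 1
n=11: ⌈(12·571)/780⌉ − ⌈(11·571)/780⌉ = ⌈6852/780⌉ − ⌈6281/780⌉ = 9 − 9 = 0
n=12: ⌈(13·571)/780⌉ − ⌈(12·571)/780⌉ = ⌈7423/780⌉ − ⌈6852/780⌉ = 10 − 9 = 1
n=13: ⌈(14·571)/780⌉ − ⌈(13·571)/780⌉ = ⌈7994/780⌉ − ⌈7423/780⌉ = 11 − 10 = 1
n=14: ⌈(15·571)/780⌉ − ⌈(14·571)/780⌉ = ⌈8565/780⌉ − ⌈7994/780⌉ = 11 − 11 = 0
n=15: ⌈(16·571)/780⌉ − ⌈(15·571)/780⌉ = ⌈9136/780⌉ − ⌈8565/780⌉ = 12 − 11 = 1
n=16: ⌈(17·571)/780⌉ − ⌈(16·571)/780⌉ = ⌈9707/780⌉ − ⌈9136/780⌉ = 13 − 12 = 1
n=17: ⌈(18·571)/780⌉ − ⌈(17·571)/780⌉ = ⌈10278/780⌉ − ⌈9707/780⌉ = 14 − 13 = 1
n=18: ⌈(19·571)/780⌉ − ⌈(18·571)/780⌉ = ⌈10849/780⌉ − ⌈10278/780⌉ = 14 − 14 = 0
n=19: ⌈(20·571)/780⌉ − ⌈(19·571)/780⌉ = ⌈11420/780⌉ − ⌈10849/780⌉ = 15 − 14 = 1
n=20: ⌈(21·571)/780⌉ − ⌈(20·571)/780⌉ = ⌈11991/780⌉ − ⌈11420/780⌉ = 16 − 15 = 1
n=21: ⌈(22·571)/780⌉ − ⌈(21·571)/780⌉ = ⌈12562/780⌉ − ⌈11991/780⌉ = 17 − 16 = 1
n=22: ⌈(23·571)/780⌉ − ⌈(22·571)/780⌉ = ⌈13133/780⌉ − ⌈12562/780⌉ = 17 − 17 = 0
n=23: ⌈(24·571)/780⌉ − ⌈(23·571)/780⌉ = ⌈13704/780⌉ − ⌈13133/780⌉ = 18 − 17 = 1
n=24: ⌈(25·571)/780⌉ − ⌈(24·571)/780⌉ = ⌈14275/780⌉ − ⌈13704/780⌉ = 19 − 18 = 1
n=25: ⌈(26·571)/780⌉ − ⌈(25·571)/780⌉ = ⌈14846/780⌉ − ⌈14275/780⌉ = 20 − 19 = 1


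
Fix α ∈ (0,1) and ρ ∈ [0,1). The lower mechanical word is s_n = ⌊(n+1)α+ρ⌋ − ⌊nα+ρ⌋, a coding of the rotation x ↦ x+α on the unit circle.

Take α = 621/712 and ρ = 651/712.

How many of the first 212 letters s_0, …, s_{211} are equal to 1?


#1s = Σ_{n=0}^{211} s_n = Σ_{n=0}^{211} (⌊(n+1)α+ρ⌋ − ⌊nα+ρ⌋)
the sum telescopes: every ⌊nα+ρ⌋ with 0 < n < 212 appears once with + and once with −, leaving ⌊212α+ρ⌋ − ⌊0·α+ρ⌋
212α + ρ = (212·621 + 651) / 712 = 132303/712
ρ = 651/712
⌊132303/712⌋ = 185,  ⌊651/712⌋ = 0
#1s = 185 − 0 = 185

185


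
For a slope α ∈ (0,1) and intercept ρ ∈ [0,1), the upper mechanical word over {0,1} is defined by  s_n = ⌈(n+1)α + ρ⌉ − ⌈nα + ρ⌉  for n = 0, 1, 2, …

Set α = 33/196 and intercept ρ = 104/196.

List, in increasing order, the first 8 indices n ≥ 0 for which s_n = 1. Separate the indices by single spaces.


n=0: ⌈137/196⌉−⌈104/196⌉ = 1−1 = 0
n=1: ⌈170/196⌉−⌈137/196⌉ = 1−1 = 0
n=2: ⌈203/196⌉−⌈170/196⌉ = 2−1 = 1  ← one
n=3: ⌈236/196⌉−⌈203/196⌉ = 2−2 = 0
n=4: ⌈269/196⌉−⌈236/196⌉ = 2−2 = 0
n=5: ⌈302/196⌉−⌈269/196⌉ = 2−2 = 0
n=6: ⌈335/196⌉−⌈302/196⌉ = 2−2 = 0
n=7: ⌈368/196⌉−⌈335/196⌉ = 2−2 = 0
n=8: ⌈401/196⌉−⌈368/196⌉ = 3−2 = 1  ← one
n=9: ⌈434/196⌉−⌈401/196⌉ = 3−3 = 0
n=10: ⌈467/196⌉−⌈434/196⌉ = 3−3 = 0
n=11: ⌈500/196⌉−⌈467/196⌉ = 3−3 = 0
n=12: ⌈533/196⌉−⌈500/196⌉ = 3−3 = 0
n=13: ⌈566/196⌉−⌈533/196⌉ = 3−3 = 0
n=14: ⌈599/196⌉−⌈566/196⌉ = 4−3 = 1  ← one
n=15: ⌈632/196⌉−⌈599/196⌉ = 4−4 = 0
n=16: ⌈665/196⌉−⌈632/196⌉ = 4−4 = 0
n=17: ⌈698/196⌉−⌈665/196⌉ = 4−4 = 0
n=18: ⌈731/196⌉−⌈698/196⌉ = 4−4 = 0
n=19: ⌈764/196⌉−⌈731/196⌉ = 4−4 = 0
n=20: ⌈797/196⌉−⌈764/196⌉ = 5−4 = 1  ← one
n=21: ⌈830/196⌉−⌈797/196⌉ = 5−5 = 0
n=22: ⌈863/196⌉−⌈830/196⌉ = 5−5 = 0
n=23: ⌈896/196⌉−⌈863/196⌉ = 5−5 = 0
n=24: ⌈929/196⌉−⌈896/196⌉ = 5−5 = 0
n=25: ⌈962/196⌉−⌈929/196⌉ = 5−5 = 0
n=26: ⌈995/196⌉−⌈962/196⌉ = 6−5 = 1  ← one
n=27: ⌈1028/196⌉−⌈995/196⌉ = 6−6 = 0
n=28: ⌈1061/196⌉−⌈1028/196⌉ = 6−6 = 0
n=29: ⌈1094/196⌉−⌈1061/196⌉ = 6−6 = 0
n=30: ⌈1127/196⌉−⌈1094/196⌉ = 6−6 = 0
n=31: ⌈1160/196⌉−⌈1127/196⌉ = 6−6 = 0
n=32: ⌈1193/196⌉−⌈1160/196⌉ = 7−6 = 1  ← one
n=33: ⌈1226/196⌉−⌈1193/196⌉ = 7−7 = 0
n=34: ⌈1259/196⌉−⌈1226/196⌉ = 7−7 = 0
n=35: ⌈1292/196⌉−⌈1259/196⌉ = 7−7 = 0
n=36: ⌈1325/196⌉−⌈1292/196⌉ = 7−7 = 0
n=37: ⌈1358/196⌉−⌈1325/196⌉ = 7−7 = 0
n=38: ⌈1391/196⌉−⌈1358/196⌉ = 8−7 = 1  ← one
n=39: ⌈1424/196⌉−⌈1391/196⌉ = 8−8 = 0
n=40: ⌈1457/196⌉−⌈1424/196⌉ = 8−8 = 0
n=41: ⌈1490/196⌉−⌈1457/196⌉ = 8−8 = 0
n=42: ⌈1523/196⌉−⌈1490/196⌉ = 8−8 = 0
n=43: ⌈1556/196⌉−⌈1523/196⌉ = 8−8 = 0
n=44: ⌈1589/196⌉−⌈1556/196⌉ = 9−8 = 1  ← one
positions of the first 8 ones: 2 8 14 20 26 32 38 44

2 8 14 20 26 32 38 44


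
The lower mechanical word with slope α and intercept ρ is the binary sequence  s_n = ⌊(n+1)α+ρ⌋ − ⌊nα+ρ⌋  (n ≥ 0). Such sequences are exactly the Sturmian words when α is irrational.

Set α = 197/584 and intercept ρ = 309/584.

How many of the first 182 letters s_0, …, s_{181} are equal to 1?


61

#1s = Σ_{n=0}^{181} s_n = Σ_{n=0}^{181} (⌊(n+1)α+ρ⌋ − ⌊nα+ρ⌋)
the sum telescopes: every ⌊nα+ρ⌋ with 0 < n < 182 appears once with + and once with −, leaving ⌊182α+ρ⌋ − ⌊0·α+ρ⌋
182α + ρ = (182·197 + 309) / 584 = 36163/584
ρ = 309/584
⌊36163/584⌋ = 61,  ⌊309/584⌋ = 0
#1s = 61 − 0 = 61


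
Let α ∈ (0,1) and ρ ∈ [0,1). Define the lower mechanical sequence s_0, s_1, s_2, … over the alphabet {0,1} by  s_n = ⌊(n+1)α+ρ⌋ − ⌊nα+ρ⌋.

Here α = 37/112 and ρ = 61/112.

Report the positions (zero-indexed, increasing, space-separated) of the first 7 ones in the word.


n=0: ⌊98/112⌋−⌊61/112⌋ = 0−0 = 0
n=1: ⌊135/112⌋−⌊98/112⌋ = 1−0 = 1  ← one
n=2: ⌊172/112⌋−⌊135/112⌋ = 1−1 = 0
n=3: ⌊209/112⌋−⌊172/112⌋ = 1−1 = 0
n=4: ⌊246/112⌋−⌊209/112⌋ = 2−1 = 1  ← one
n=5: ⌊283/112⌋−⌊246/112⌋ = 2−2 = 0
n=6: ⌊320/112⌋−⌊283/112⌋ = 2−2 = 0
n=7: ⌊357/112⌋−⌊320/112⌋ = 3−2 = 1  ← one
n=8: ⌊394/112⌋−⌊357/112⌋ = 3−3 = 0
n=9: ⌊431/112⌋−⌊394/112⌋ = 3−3 = 0
n=10: ⌊468/112⌋−⌊431/112⌋ = 4−3 = 1  ← one
n=11: ⌊505/112⌋−⌊468/112⌋ = 4−4 = 0
n=12: ⌊542/112⌋−⌊505/112⌋ = 4−4 = 0
n=13: ⌊579/112⌋−⌊542/112⌋ = 5−4 = 1  ← one
n=14: ⌊616/112⌋−⌊579/112⌋ = 5−5 = 0
n=15: ⌊653/112⌋−⌊616/112⌋ = 5−5 = 0
n=16: ⌊690/112⌋−⌊653/112⌋ = 6−5 = 1  ← one
n=17: ⌊727/112⌋−⌊690/112⌋ = 6−6 = 0
n=18: ⌊764/112⌋−⌊727/112⌋ = 6−6 = 0
n=19: ⌊801/112⌋−⌊764/112⌋ = 7−6 = 1  ← one
positions of the first 7 ones: 1 4 7 10 13 16 19

1 4 7 10 13 16 19


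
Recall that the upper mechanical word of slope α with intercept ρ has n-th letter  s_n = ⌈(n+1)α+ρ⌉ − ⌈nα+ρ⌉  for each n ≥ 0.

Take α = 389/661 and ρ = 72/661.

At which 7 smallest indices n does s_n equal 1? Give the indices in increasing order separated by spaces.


n=0: ⌈461/661⌉−⌈72/661⌉ = 1−1 = 0
n=1: ⌈850/661⌉−⌈461/661⌉ = 2−1 = 1  ← one
n=2: ⌈1239/661⌉−⌈850/661⌉ = 2−2 = 0
n=3: ⌈1628/661⌉−⌈1239/661⌉ = 3−2 = 1  ← one
n=4: ⌈2017/661⌉−⌈1628/661⌉ = 4−3 = 1  ← one
n=5: ⌈2406/661⌉−⌈2017/661⌉ = 4−4 = 0
n=6: ⌈2795/661⌉−⌈2406/661⌉ = 5−4 = 1  ← one
n=7: ⌈3184/661⌉−⌈2795/661⌉ = 5−5 = 0
n=8: ⌈3573/661⌉−⌈3184/661⌉ = 6−5 = 1  ← one
n=9: ⌈3962/661⌉−⌈3573/661⌉ = 6−6 = 0
n=10: ⌈4351/661⌉−⌈3962/661⌉ = 7−6 = 1  ← one
n=11: ⌈4740/661⌉−⌈4351/661⌉ = 8−7 = 1  ← one
positions of the first 7 ones: 1 3 4 6 8 10 11

1 3 4 6 8 10 11


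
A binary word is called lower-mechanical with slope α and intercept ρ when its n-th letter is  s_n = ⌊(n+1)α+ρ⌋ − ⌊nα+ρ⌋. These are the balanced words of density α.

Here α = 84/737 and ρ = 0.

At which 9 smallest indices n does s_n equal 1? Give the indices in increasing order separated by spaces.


n=0: ⌊84/737⌋−⌊0/737⌋ = 0−0 = 0
n=1: ⌊168/737⌋−⌊84/737⌋ = 0−0 = 0
  …
n=8: ⌊756/737⌋−⌊672/737⌋ = 1−0 = 1  ← one
n=9: ⌊840/737⌋−⌊756/737⌋ = 1−1 = 0
n=10: ⌊924/737⌋−⌊840/737⌋ = 1−1 = 0
  …
n=17: ⌊1512/737⌋−⌊1428/737⌋ = 2−1 = 1  ← one
n=18: ⌊1596/737⌋−⌊1512/737⌋ = 2−2 = 0
n=19: ⌊1680/737⌋−⌊1596/737⌋ = 2−2 = 0
  …
n=26: ⌊2268/737⌋−⌊2184/737⌋ = 3−2 = 1  ← one
n=27: ⌊2352/737⌋−⌊2268/737⌋ = 3−3 = 0
n=28: ⌊2436/737⌋−⌊2352/737⌋ = 3−3 = 0
  …
n=35: ⌊3024/737⌋−⌊2940/737⌋ = 4−3 = 1  ← one
n=36: ⌊3108/737⌋−⌊3024/737⌋ = 4−4 = 0
n=37: ⌊3192/737⌋−⌊3108/737⌋ = 4−4 = 0
  …
n=43: ⌊3696/737⌋−⌊3612/737⌋ = 5−4 = 1  ← one
n=44: ⌊3780/737⌋−⌊3696/737⌋ = 5−5 = 0
n=45: ⌊3864/737⌋−⌊3780/737⌋ = 5−5 = 0
  …
n=52: ⌊4452/737⌋−⌊4368/737⌋ = 6−5 = 1  ← one
n=53: ⌊4536/737⌋−⌊4452/737⌋ = 6−6 = 0
n=54: ⌊4620/737⌋−⌊4536/737⌋ = 6−6 = 0
  …
n=61: ⌊5208/737⌋−⌊5124/737⌋ = 7−6 = 1  ← one
n=62: ⌊5292/737⌋−⌊5208/737⌋ = 7−7 = 0
n=63: ⌊5376/737⌋−⌊5292/737⌋ = 7−7 = 0
  …
n=70: ⌊5964/737⌋−⌊5880/737⌋ = 8−7 = 1  ← one
n=71: ⌊6048/737⌋−⌊5964/737⌋ = 8−8 = 0
n=72: ⌊6132/737⌋−⌊6048/737⌋ = 8−8 = 0
  …
n=78: ⌊6636/737⌋−⌊6552/737⌋ = 9−8 = 1  ← one
positions of the first 9 ones: 8 17 26 35 43 52 61 70 78

8 17 26 35 43 52 61 70 78


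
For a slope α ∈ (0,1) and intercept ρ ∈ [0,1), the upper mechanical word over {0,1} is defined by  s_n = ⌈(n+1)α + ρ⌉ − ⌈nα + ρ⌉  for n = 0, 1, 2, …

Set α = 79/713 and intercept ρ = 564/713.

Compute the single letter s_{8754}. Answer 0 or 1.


(n+1)α + ρ = (8755·79 + 564) / 713 = 692209/713
nα + ρ     = (8754·79 + 564) / 713 = 692130/713
⌈692209/713⌉ = 971,  ⌈692130/713⌉ = 971
s_{8754} = 971 − 971 = 0

0


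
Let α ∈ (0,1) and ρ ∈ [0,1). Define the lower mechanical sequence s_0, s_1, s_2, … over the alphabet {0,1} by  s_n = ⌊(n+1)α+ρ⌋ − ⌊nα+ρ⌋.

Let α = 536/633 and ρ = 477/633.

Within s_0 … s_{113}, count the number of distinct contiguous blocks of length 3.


4

t_n = ⌊(n·536+477)/633⌋ for n = 0 … 114:
  n=0…9: ⌊477/633⌋=0 ⌊1013/633⌋=1 ⌊1549/633⌋=2 ⌊2085/633⌋=3 ⌊2621/633⌋=4 ⌊3157/633⌋=4 ⌊3693/633⌋=5 ⌊4229/633⌋=6 ⌊4765/633⌋=7 ⌊5301/633⌋=8
  n=10…19: ⌊5837/633⌋=9 ⌊6373/633⌋=10 ⌊6909/633⌋=10 ⌊7445/633⌋=11 ⌊7981/633⌋=12 ⌊8517/633⌋=13 ⌊9053/633⌋=14 ⌊9589/633⌋=15 ⌊10125/633⌋=15 ⌊10661/633⌋=16
  n=20…29: ⌊11197/633⌋=17 ⌊11733/633⌋=18 ⌊12269/633⌋=19 ⌊12805/633⌋=20 ⌊13341/633⌋=21 ⌊13877/633⌋=21 ⌊14413/633⌋=22 ⌊14949/633⌋=23 ⌊15485/633⌋=24 ⌊16021/633⌋=25
  n=30…39: ⌊16557/633⌋=26 ⌊17093/633⌋=27 ⌊17629/633⌋=27 ⌊18165/633⌋=28 ⌊18701/633⌋=29 ⌊19237/633⌋=30 ⌊19773/633⌋=31 ⌊20309/633⌋=32 ⌊20845/633⌋=32 ⌊21381/633⌋=33
  n=40…49: ⌊21917/633⌋=34 ⌊22453/633⌋=35 ⌊22989/633⌋=36 ⌊23525/633⌋=37 ⌊24061/633⌋=38 ⌊24597/633⌋=38 ⌊25133/633⌋=39 ⌊25669/633⌋=40 ⌊26205/633⌋=41 ⌊26741/633⌋=42
  n=50…59: ⌊27277/633⌋=43 ⌊27813/633⌋=43 ⌊28349/633⌋=44 ⌊28885/633⌋=45 ⌊29421/633⌋=46 ⌊29957/633⌋=47 ⌊30493/633⌋=48 ⌊31029/633⌋=49 ⌊31565/633⌋=49 ⌊32101/633⌋=50
  n=60…69: ⌊32637/633⌋=51 ⌊33173/633⌋=52 ⌊33709/633⌋=53 ⌊34245/633⌋=54 ⌊34781/633⌋=54 ⌊35317/633⌋=55 ⌊35853/633⌋=56 ⌊36389/633⌋=57 ⌊36925/633⌋=58 ⌊37461/633⌋=59
  n=70…79: ⌊37997/633⌋=60 ⌊38533/633⌋=60 ⌊39069/633⌋=61 ⌊39605/633⌋=62 ⌊40141/633⌋=63 ⌊40677/633⌋=64 ⌊41213/633⌋=65 ⌊41749/633⌋=65 ⌊42285/633⌋=66 ⌊42821/633⌋=67
  n=80…89: ⌊43357/633⌋=68 ⌊43893/633⌋=69 ⌊44429/633⌋=70 ⌊44965/633⌋=71 ⌊45501/633⌋=71 ⌊46037/633⌋=72 ⌊46573/633⌋=73 ⌊47109/633⌋=74 ⌊47645/633⌋=75 ⌊48181/633⌋=76
  n=90…99: ⌊48717/633⌋=76 ⌊49253/633⌋=77 ⌊49789/633⌋=78 ⌊50325/633⌋=79 ⌊50861/633⌋=80 ⌊51397/633⌋=81 ⌊51933/633⌋=82 ⌊52469/633⌋=82 ⌊53005/633⌋=83 ⌊53541/633⌋=84
  n=100…109: ⌊54077/633⌋=85 ⌊54613/633⌋=86 ⌊55149/633⌋=87 ⌊55685/633⌋=87 ⌊56221/633⌋=88 ⌊56757/633⌋=89 ⌊57293/633⌋=90 ⌊57829/633⌋=91 ⌊58365/633⌋=92 ⌊58901/633⌋=93
  n=110…114: ⌊59437/633⌋=93 ⌊59973/633⌋=94 ⌊60509/633⌋=95 ⌊61045/633⌋=96 ⌊61581/633⌋=97
s_n = t_(n+1) − t_n for n = 0 … 113 gives
prefix = 111101111110111110111111011111101111101111110111110111111011111011111101111101111110111110111111011111011111101111
slide a length-3 window over [0..2] … [111..113] (112 windows); first occurrence of each distinct factor:
  [  0..  2] 111
  [  2..  4] 110
  [  3..  5] 101
  [  4..  6] 011
  (the other 108 windows repeat one of these)
distinct factors: {011, 101, 110, 111}
count = 4  (Sturmian bound for length 3 is 4)


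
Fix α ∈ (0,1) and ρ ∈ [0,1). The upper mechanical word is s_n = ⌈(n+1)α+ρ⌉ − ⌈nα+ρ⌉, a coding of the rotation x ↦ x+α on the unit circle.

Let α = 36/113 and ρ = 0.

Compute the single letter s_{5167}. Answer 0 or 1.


0

(n+1)α + ρ = (5168·36) / 113 = 186048/113
nα + ρ     = (5167·36) / 113 = 186012/113
⌈186048/113⌉ = 1647,  ⌈186012/113⌉ = 1647
s_{5167} = 1647 − 1647 = 0


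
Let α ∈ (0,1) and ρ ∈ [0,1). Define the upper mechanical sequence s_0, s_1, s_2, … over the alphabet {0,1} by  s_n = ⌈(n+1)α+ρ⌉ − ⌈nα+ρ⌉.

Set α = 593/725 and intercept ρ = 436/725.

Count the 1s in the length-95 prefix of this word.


78

#1s = Σ_{n=0}^{94} s_n = Σ_{n=0}^{94} (⌈(n+1)α+ρ⌉ − ⌈nα+ρ⌉)
the sum telescopes: every ⌈nα+ρ⌉ with 0 < n < 95 appears once with + and once with −, leaving ⌈95α+ρ⌉ − ⌈0·α+ρ⌉
95α + ρ = (95·593 + 436) / 725 = 56771/725
ρ = 436/725
⌈56771/725⌉ = 79,  ⌈436/725⌉ = 1
#1s = 79 − 1 = 78


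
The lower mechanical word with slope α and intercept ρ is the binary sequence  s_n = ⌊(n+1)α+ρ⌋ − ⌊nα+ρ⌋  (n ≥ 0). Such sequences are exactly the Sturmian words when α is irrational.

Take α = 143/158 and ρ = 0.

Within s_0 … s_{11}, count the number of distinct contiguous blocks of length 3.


4

t_n = ⌊(n·143)/158⌋ for n = 0 … 12:
  n=0…9: ⌊0/158⌋=0 ⌊143/158⌋=0 ⌊286/158⌋=1 ⌊429/158⌋=2 ⌊572/158⌋=3 ⌊715/158⌋=4 ⌊858/158⌋=5 ⌊1001/158⌋=6 ⌊1144/158⌋=7 ⌊1287/158⌋=8
  n=10…12: ⌊1430/158⌋=9 ⌊1573/158⌋=9 ⌊1716/158⌋=10
s_n = t_(n+1) − t_n for n = 0 … 11 gives
prefix = 011111111101
slide a length-3 window over [0..2] … [9..11] (10 windows); first occurrence of each distinct factor:
  [  0..  2] 011
  [  1..  3] 111
  [  8.. 10] 110
  [  9.. 11] 101
  (the other 6 windows repeat one of these)
distinct factors: {011, 101, 110, 111}
count = 4  (Sturmian bound for length 3 is 4)


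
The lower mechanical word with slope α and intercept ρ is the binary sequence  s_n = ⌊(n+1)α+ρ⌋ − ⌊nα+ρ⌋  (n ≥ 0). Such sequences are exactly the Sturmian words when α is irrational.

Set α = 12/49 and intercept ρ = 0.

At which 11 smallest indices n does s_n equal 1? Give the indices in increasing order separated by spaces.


4 8 12 16 20 24 28 32 36 40 44

n=0: ⌊12/49⌋−⌊0/49⌋ = 0−0 = 0
n=1: ⌊24/49⌋−⌊12/49⌋ = 0−0 = 0
n=2: ⌊36/49⌋−⌊24/49⌋ = 0−0 = 0
n=3: ⌊48/49⌋−⌊36/49⌋ = 0−0 = 0
n=4: ⌊60/49⌋−⌊48/49⌋ = 1−0 = 1  ← one
n=5: ⌊72/49⌋−⌊60/49⌋ = 1−1 = 0
n=6: ⌊84/49⌋−⌊72/49⌋ = 1−1 = 0
n=7: ⌊96/49⌋−⌊84/49⌋ = 1−1 = 0
n=8: ⌊108/49⌋−⌊96/49⌋ = 2−1 = 1  ← one
n=9: ⌊120/49⌋−⌊108/49⌋ = 2−2 = 0
n=10: ⌊132/49⌋−⌊120/49⌋ = 2−2 = 0
n=11: ⌊144/49⌋−⌊132/49⌋ = 2−2 = 0
n=12: ⌊156/49⌋−⌊144/49⌋ = 3−2 = 1  ← one
n=13: ⌊168/49⌋−⌊156/49⌋ = 3−3 = 0
n=14: ⌊180/49⌋−⌊168/49⌋ = 3−3 = 0
n=15: ⌊192/49⌋−⌊180/49⌋ = 3−3 = 0
n=16: ⌊204/49⌋−⌊192/49⌋ = 4−3 = 1  ← one
n=17: ⌊216/49⌋−⌊204/49⌋ = 4−4 = 0
n=18: ⌊228/49⌋−⌊216/49⌋ = 4−4 = 0
n=19: ⌊240/49⌋−⌊228/49⌋ = 4−4 = 0
n=20: ⌊252/49⌋−⌊240/49⌋ = 5−4 = 1  ← one
n=21: ⌊264/49⌋−⌊252/49⌋ = 5−5 = 0
n=22: ⌊276/49⌋−⌊264/49⌋ = 5−5 = 0
n=23: ⌊288/49⌋−⌊276/49⌋ = 5−5 = 0
n=24: ⌊300/49⌋−⌊288/49⌋ = 6−5 = 1  ← one
n=25: ⌊312/49⌋−⌊300/49⌋ = 6−6 = 0
n=26: ⌊324/49⌋−⌊312/49⌋ = 6−6 = 0
n=27: ⌊336/49⌋−⌊324/49⌋ = 6−6 = 0
n=28: ⌊348/49⌋−⌊336/49⌋ = 7−6 = 1  ← one
n=29: ⌊360/49⌋−⌊348/49⌋ = 7−7 = 0
n=30: ⌊372/49⌋−⌊360/49⌋ = 7−7 = 0
n=31: ⌊384/49⌋−⌊372/49⌋ = 7−7 = 0
n=32: ⌊396/49⌋−⌊384/49⌋ = 8−7 = 1  ← one
n=33: ⌊408/49⌋−⌊396/49⌋ = 8−8 = 0
n=34: ⌊420/49⌋−⌊408/49⌋ = 8−8 = 0
n=35: ⌊432/49⌋−⌊420/49⌋ = 8−8 = 0
n=36: ⌊444/49⌋−⌊432/49⌋ = 9−8 = 1  ← one
n=37: ⌊456/49⌋−⌊444/49⌋ = 9−9 = 0
n=38: ⌊468/49⌋−⌊456/49⌋ = 9−9 = 0
n=39: ⌊480/49⌋−⌊468/49⌋ = 9−9 = 0
n=40: ⌊492/49⌋−⌊480/49⌋ = 10−9 = 1  ← one
n=41: ⌊504/49⌋−⌊492/49⌋ = 10−10 = 0
n=42: ⌊516/49⌋−⌊504/49⌋ = 10−10 = 0
n=43: ⌊528/49⌋−⌊516/49⌋ = 10−10 = 0
n=44: ⌊540/49⌋−⌊528/49⌋ = 11−10 = 1  ← one
positions of the first 11 ones: 4 8 12 16 20 24 28 32 36 40 44


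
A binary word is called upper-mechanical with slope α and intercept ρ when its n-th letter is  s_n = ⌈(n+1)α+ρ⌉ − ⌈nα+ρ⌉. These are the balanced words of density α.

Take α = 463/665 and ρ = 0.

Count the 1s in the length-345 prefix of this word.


#1s = Σ_{n=0}^{344} s_n = Σ_{n=0}^{344} (⌈(n+1)α+ρ⌉ − ⌈nα+ρ⌉)
the sum telescopes: every ⌈nα+ρ⌉ with 0 < n < 345 appears once with + and once with −, leaving ⌈345α+ρ⌉ − ⌈0·α+ρ⌉
345α + ρ = (345·463) / 665 = 159735/665
ρ = 0/665
⌈159735/665⌉ = 241,  ⌈0/665⌉ = 0
#1s = 241 − 0 = 241

241


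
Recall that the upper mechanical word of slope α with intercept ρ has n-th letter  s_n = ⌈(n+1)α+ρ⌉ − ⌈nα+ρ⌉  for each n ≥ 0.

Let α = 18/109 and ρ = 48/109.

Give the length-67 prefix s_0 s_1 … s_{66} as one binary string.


0001000001000001000001000001000001000001000001000001000001000001000

n=0: ⌈(1·18+48)/109⌉ − ⌈(0·18+48)/109⌉ = ⌈66/109⌉ − ⌈48/109⌉ = 1 − 1 = 0
n=1: ⌈(2·18+48)/109⌉ − ⌈(1·18+48)/109⌉ = ⌈84/109⌉ − ⌈66/109⌉ = 1 − 1 = 0
n=2: ⌈(3·18+48)/109⌉ − ⌈(2·18+48)/109⌉ = ⌈102/109⌉ − ⌈84/109⌉ = 1 − 1 = 0
n=3: ⌈(4·18+48)/109⌉ − ⌈(3·18+48)/109⌉ = ⌈120/109⌉ − ⌈102/109⌉ = 2 − 1 = 1
n=4: ⌈(5·18+48)/109⌉ − ⌈(4·18+48)/109⌉ = ⌈138/109⌉ − ⌈120/109⌉ = 2 − 2 = 0
n=5: ⌈(6·18+48)/109⌉ − ⌈(5·18+48)/109⌉ = ⌈156/109⌉ − ⌈138/109⌉ = 2 − 2 = 0
n=6: ⌈(7·18+48)/109⌉ − ⌈(6·18+48)/109⌉ = ⌈174/109⌉ − ⌈156/109⌉ = 2 − 2 = 0
n=7: ⌈(8·18+48)/109⌉ − ⌈(7·18+48)/109⌉ = ⌈192/109⌉ − ⌈174/109⌉ = 2 − 2 = 0
n=8: ⌈(9·18+48)/109⌉ − ⌈(8·18+48)/109⌉ = ⌈210/109⌉ − ⌈192/109⌉ = 2 − 2 = 0
n=9: ⌈(10·18+48)/109⌉ − ⌈(9·18+48)/109⌉ = ⌈228/109⌉ − ⌈210/109⌉ = 3 − 2 = 1
n=10: ⌈(11·18+48)/109⌉ − ⌈(10·18+48)/109⌉ = ⌈246/109⌉ − ⌈228/109⌉ = 3 − 3 = 0
n=11: ⌈(12·18+48)/109⌉ − ⌈(11·18+48)/109⌉ = ⌈264/109⌉ − ⌈246/109⌉ = 3 − 3 = 0
n=12: ⌈(13·18+48)/109⌉ − ⌈(12·18+48)/109⌉ = ⌈282/109⌉ − ⌈264/109⌉ = 3 − 3 = 0
n=13: ⌈(14·18+48)/109⌉ − ⌈(13·18+48)/109⌉ = ⌈300/109⌉ − ⌈282/109⌉ = 3 − 3 = 0
n=14: ⌈(15·18+48)/109⌉ − ⌈(14·18+48)/109⌉ = ⌈318/109⌉ − ⌈300/109⌉ = 3 − 3 = 0
n=15: ⌈(16·18+48)/109⌉ − ⌈(15·18+48)/109⌉ = ⌈336/109⌉ − ⌈318/109⌉ = 4 − 3 = 1
n=16: ⌈(17·18+48)/109⌉ − ⌈(16·18+48)/109⌉ = ⌈354/109⌉ − ⌈336/109⌉ = 4 − 4 = 0
n=17: ⌈(18·18+48)/109⌉ − ⌈(17·18+48)/109⌉ = ⌈372/109⌉ − ⌈354/109⌉ = 4 − 4 = 0
n=18: ⌈(19·18+48)/109⌉ − ⌈(18·18+48)/109⌉ = ⌈390/109⌉ − ⌈372/109⌉ = 4 − 4 = 0
n=19: ⌈(20·18+48)/109⌉ − ⌈(19·18+48)/109⌉ = ⌈408/109⌉ − ⌈390/109⌉ = 4 − 4 = 0
n=20: ⌈(21·18+48)/109⌉ − ⌈(20·18+48)/109⌉ = ⌈426/109⌉ − ⌈408/109⌉ = 4 − 4 = 0
n=21: ⌈(22·18+48)/109⌉ − ⌈(21·18+48)/109⌉ = ⌈444/109⌉ − ⌈426/109⌉ = 5 − 4 = 1
n=22: ⌈(23·18+48)/109⌉ − ⌈(22·18+48)/109⌉ = ⌈462/109⌉ − ⌈444/109⌉ = 5 − 5 = 0
n=23: ⌈(24·18+48)/109⌉ − ⌈(23·18+48)/109⌉ = ⌈480/109⌉ − ⌈462/109⌉ = 5 − 5 = 0
n=24: ⌈(25·18+48)/109⌉ − ⌈(24·18+48)/109⌉ = ⌈498/109⌉ − ⌈480/109⌉ = 5 − 5 = 0
n=25: ⌈(26·18+48)/109⌉ − ⌈(25·18+48)/109⌉ = ⌈516/109⌉ − ⌈498/109⌉ = 5 − 5 = 0
n=26: ⌈(27·18+48)/109⌉ − ⌈(26·18+48)/109⌉ = ⌈534/109⌉ − ⌈516/109⌉ = 5 − 5 = 0
n=27: ⌈(28·18+48)/109⌉ − ⌈(27·18+48)/109⌉ = ⌈552/109⌉ − ⌈534/109⌉ = 6 − 5 = 1
n=28: ⌈(29·18+48)/109⌉ − ⌈(28·18+48)/109⌉ = ⌈570/109⌉ − ⌈552/109⌉ = 6 − 6 = 0
n=29: ⌈(30·18+48)/109⌉ − ⌈(29·18+48)/109⌉ = ⌈588/109⌉ − ⌈570/109⌉ = 6 − 6 = 0
n=30: ⌈(31·18+48)/109⌉ − ⌈(30·18+48)/109⌉ = ⌈606/109⌉ − ⌈588/109⌉ = 6 − 6 = 0
n=31: ⌈(32·18+48)/109⌉ − ⌈(31·18+48)/109⌉ = ⌈624/109⌉ − ⌈606/109⌉ = 6 − 6 = 0
n=32: ⌈(33·18+48)/109⌉ − ⌈(32·18+48)/109⌉ = ⌈642/109⌉ − ⌈624/109⌉ = 6 − 6 = 0
n=33: ⌈(34·18+48)/109⌉ − ⌈(33·18+48)/109⌉ = ⌈660/109⌉ − ⌈642/109⌉ = 7 − 6 = 1
n=34: ⌈(35·18+48)/109⌉ − ⌈(34·18+48)/109⌉ = ⌈678/109⌉ − ⌈660/109⌉ = 7 − 7 = 0
n=35: ⌈(36·18+48)/109⌉ − ⌈(35·18+48)/109⌉ = ⌈696/109⌉ − ⌈678/109⌉ = 7 − 7 = 0
n=36: ⌈(37·18+48)/109⌉ − ⌈(36·18+48)/109⌉ = ⌈714/109⌉ − ⌈696/109⌉ = 7 − 7 = 0
n=37: ⌈(38·18+48)/109⌉ − ⌈(37·18+48)/109⌉ = ⌈732/109⌉ − ⌈714/109⌉ = 7 − 7 = 0
n=38: ⌈(39·18+48)/109⌉ − ⌈(38·18+48)/109⌉ = ⌈750/109⌉ − ⌈732/109⌉ = 7 − 7 = 0
n=39: ⌈(40·18+48)/109⌉ − ⌈(39·18+48)/109⌉ = ⌈768/109⌉ − ⌈750/109⌉ = 8 − 7 = 1
n=40: ⌈(41·18+48)/109⌉ − ⌈(40·18+48)/109⌉ = ⌈786/109⌉ − ⌈768/109⌉ = 8 − 8 = 0
n=41: ⌈(42·18+48)/109⌉ − ⌈(41·18+48)/109⌉ = ⌈804/109⌉ − ⌈786/109⌉ = 8 − 8 = 0
n=42: ⌈(43·18+48)/109⌉ − ⌈(42·18+48)/109⌉ = ⌈822/109⌉ − ⌈804/109⌉ = 8 − 8 = 0
n=43: ⌈(44·18+48)/109⌉ − ⌈(43·18+48)/109⌉ = ⌈840/109⌉ − ⌈822/109⌉ = 8 − 8 = 0
n=44: ⌈(45·18+48)/109⌉ − ⌈(44·18+48)/109⌉ = ⌈858/109⌉ − ⌈840/109⌉ = 8 − 8 = 0
n=45: ⌈(46·18+48)/109⌉ − ⌈(45·18+48)/109⌉ = ⌈876/109⌉ − ⌈858/109⌉ = 9 − 8 = 1
n=46: ⌈(47·18+48)/109⌉ − ⌈(46·18+48)/109⌉ = ⌈894/109⌉ − ⌈876/109⌉ = 9 − 9 = 0
n=47: ⌈(48·18+48)/109⌉ − ⌈(47·18+48)/109⌉ = ⌈912/109⌉ − ⌈894/109⌉ = 9 − 9 = 0
n=48: ⌈(49·18+48)/109⌉ − ⌈(48·18+48)/109⌉ = ⌈930/109⌉ − ⌈912/109⌉ = 9 − 9 = 0
n=49: ⌈(50·18+48)/109⌉ − ⌈(49·18+48)/109⌉ = ⌈948/109⌉ − ⌈930/109⌉ = 9 − 9 = 0
n=50: ⌈(51·18+48)/109⌉ − ⌈(50·18+48)/109⌉ = ⌈966/109⌉ − ⌈948/109⌉ = 9 − 9 = 0
n=51: ⌈(52·18+48)/109⌉ − ⌈(51·18+48)/109⌉ = ⌈984/109⌉ − ⌈966/109⌉ = 10 − 9 = 1
n=52: ⌈(53·18+48)/109⌉ − ⌈(52·18+48)/109⌉ = ⌈1002/109⌉ − ⌈984/109⌉ = 10 − 10 = 0
n=53: ⌈(54·18+48)/109⌉ − ⌈(53·18+48)/109⌉ = ⌈1020/109⌉ − ⌈1002/109⌉ = 10 − 10 = 0
n=54: ⌈(55·18+48)/109⌉ − ⌈(54·18+48)/109⌉ = ⌈1038/109⌉ − ⌈1020/109⌉ = 10 − 10 = 0
n=55: ⌈(56·18+48)/109⌉ − ⌈(55·18+48)/109⌉ = ⌈1056/109⌉ − ⌈1038/109⌉ = 10 − 10 = 0
n=56: ⌈(57·18+48)/109⌉ − ⌈(56·18+48)/109⌉ = ⌈1074/109⌉ − ⌈1056/109⌉ = 10 − 10 = 0
n=57: ⌈(58·18+48)/109⌉ − ⌈(57·18+48)/109⌉ = ⌈1092/109⌉ − ⌈1074/109⌉ = 11 − 10 = 1
n=58: ⌈(59·18+48)/109⌉ − ⌈(58·18+48)/109⌉ = ⌈1110/109⌉ − ⌈1092/109⌉ = 11 − 11 = 0
n=59: ⌈(60·18+48)/109⌉ − ⌈(59·18+48)/109⌉ = ⌈1128/109⌉ − ⌈1110/109⌉ = 11 − 11 = 0
n=60: ⌈(61·18+48)/109⌉ − ⌈(60·18+48)/109⌉ = ⌈1146/109⌉ − ⌈1128/109⌉ = 11 − 11 = 0
n=61: ⌈(62·18+48)/109⌉ − ⌈(61·18+48)/109⌉ = ⌈1164/109⌉ − ⌈1146/109⌉ = 11 − 11 = 0
n=62: ⌈(63·18+48)/109⌉ − ⌈(62·18+48)/109⌉ = ⌈1182/109⌉ − ⌈1164/109⌉ = 11 − 11 = 0
n=63: ⌈(64·18+48)/109⌉ − ⌈(63·18+48)/109⌉ = ⌈1200/109⌉ − ⌈1182/109⌉ = 12 − 11 = 1
n=64: ⌈(65·18+48)/109⌉ − ⌈(64·18+48)/109⌉ = ⌈1218/109⌉ − ⌈1200/109⌉ = 12 − 12 = 0
n=65: ⌈(66·18+48)/109⌉ − ⌈(65·18+48)/109⌉ = ⌈1236/109⌉ − ⌈1218/109⌉ = 12 − 12 = 0
n=66: ⌈(67·18+48)/109⌉ − ⌈(66·18+48)/109⌉ = ⌈1254/109⌉ − ⌈1236/109⌉ = 12 − 12 = 0


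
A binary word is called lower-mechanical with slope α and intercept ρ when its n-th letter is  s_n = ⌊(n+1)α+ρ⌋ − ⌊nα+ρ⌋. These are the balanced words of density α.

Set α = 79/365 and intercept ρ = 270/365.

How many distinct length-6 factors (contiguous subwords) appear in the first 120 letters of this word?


t_n = ⌊(n·79+270)/365⌋ for n = 0 … 120:
  n=0…9: ⌊270/365⌋=0 ⌊349/365⌋=0 ⌊428/365⌋=1 ⌊507/365⌋=1 ⌊586/365⌋=1 ⌊665/365⌋=1 ⌊744/365⌋=2 ⌊823/365⌋=2 ⌊902/365⌋=2 ⌊981/365⌋=2
  n=10…19: ⌊1060/365⌋=2 ⌊1139/365⌋=3 ⌊1218/365⌋=3 ⌊1297/365⌋=3 ⌊1376/365⌋=3 ⌊1455/365⌋=3 ⌊1534/365⌋=4 ⌊1613/365⌋=4 ⌊1692/365⌋=4 ⌊1771/365⌋=4
  n=20…29: ⌊1850/365⌋=5 ⌊1929/365⌋=5 ⌊2008/365⌋=5 ⌊2087/365⌋=5 ⌊2166/365⌋=5 ⌊2245/365⌋=6 ⌊2324/365⌋=6 ⌊2403/365⌋=6 ⌊2482/365⌋=6 ⌊2561/365⌋=7
  n=30…39: ⌊2640/365⌋=7 ⌊2719/365⌋=7 ⌊2798/365⌋=7 ⌊2877/365⌋=7 ⌊2956/365⌋=8 ⌊3035/365⌋=8 ⌊3114/365⌋=8 ⌊3193/365⌋=8 ⌊3272/365⌋=8 ⌊3351/365⌋=9
  n=40…49: ⌊3430/365⌋=9 ⌊3509/365⌋=9 ⌊3588/365⌋=9 ⌊3667/365⌋=10 ⌊3746/365⌋=10 ⌊3825/365⌋=10 ⌊3904/365⌋=10 ⌊3983/365⌋=10 ⌊4062/365⌋=11 ⌊4141/365⌋=11
  n=50…59: ⌊4220/365⌋=11 ⌊4299/365⌋=11 ⌊4378/365⌋=11 ⌊4457/365⌋=12 ⌊4536/365⌋=12 ⌊4615/365⌋=12 ⌊4694/365⌋=12 ⌊4773/365⌋=13 ⌊4852/365⌋=13 ⌊4931/365⌋=13
  n=60…69: ⌊5010/365⌋=13 ⌊5089/365⌋=13 ⌊5168/365⌋=14 ⌊5247/365⌋=14 ⌊5326/365⌋=14 ⌊5405/365⌋=14 ⌊5484/365⌋=15 ⌊5563/365⌋=15 ⌊5642/365⌋=15 ⌊5721/365⌋=15
  n=70…79: ⌊5800/365⌋=15 ⌊5879/365⌋=16 ⌊5958/365⌋=16 ⌊6037/365⌋=16 ⌊6116/365⌋=16 ⌊6195/365⌋=16 ⌊6274/365⌋=17 ⌊6353/365⌋=17 ⌊6432/365⌋=17 ⌊6511/365⌋=17
  n=80…89: ⌊6590/365⌋=18 ⌊6669/365⌋=18 ⌊6748/365⌋=18 ⌊6827/365⌋=18 ⌊6906/365⌋=18 ⌊6985/365⌋=19 ⌊7064/365⌋=19 ⌊7143/365⌋=19 ⌊7222/365⌋=19 ⌊7301/365⌋=20
  n=90…99: ⌊7380/365⌋=20 ⌊7459/365⌋=20 ⌊7538/365⌋=20 ⌊7617/365⌋=20 ⌊7696/365⌋=21 ⌊7775/365⌋=21 ⌊7854/365⌋=21 ⌊7933/365⌋=21 ⌊8012/365⌋=21 ⌊8091/365⌋=22
  n=100…109: ⌊8170/365⌋=22 ⌊8249/365⌋=22 ⌊8328/365⌋=22 ⌊8407/365⌋=23 ⌊8486/365⌋=23 ⌊8565/365⌋=23 ⌊8644/365⌋=23 ⌊8723/365⌋=23 ⌊8802/365⌋=24 ⌊8881/365⌋=24
  n=110…119: ⌊8960/365⌋=24 ⌊9039/365⌋=24 ⌊9118/365⌋=24 ⌊9197/365⌋=25 ⌊9276/365⌋=25 ⌊9355/365⌋=25 ⌊9434/365⌋=25 ⌊9513/365⌋=26 ⌊9592/365⌋=26 ⌊9671/365⌋=26
  n=120: ⌊9750/365⌋=26
s_n = t_(n+1) − t_n for n = 0 … 119 gives
prefix = 010001000010000100010000100010000100001000100001000010001000010001000010000100010000100010000100001000100001000010001000
slide a length-6 window over [0..5] … [114..119] (115 windows); first occurrence of each distinct factor:
  [  0..  5] 010001
  [  1..  6] 100010
  [  2..  7] 000100
  [  3..  8] 001000
  [  4..  9] 010000
  [  5.. 10] 100001
  [  6.. 11] 000010
  (the other 108 windows repeat one of these)
distinct factors: {000010, 000100, 001000, 010000, 010001, 100001, 100010}
count = 7  (Sturmian bound for length 6 is 7)

7


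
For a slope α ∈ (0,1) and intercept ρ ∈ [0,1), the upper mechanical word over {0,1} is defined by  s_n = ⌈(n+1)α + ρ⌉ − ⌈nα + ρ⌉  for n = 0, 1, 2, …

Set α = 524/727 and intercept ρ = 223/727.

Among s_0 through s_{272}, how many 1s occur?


197

#1s = Σ_{n=0}^{272} s_n = Σ_{n=0}^{272} (⌈(n+1)α+ρ⌉ − ⌈nα+ρ⌉)
the sum telescopes: every ⌈nα+ρ⌉ with 0 < n < 273 appears once with + and once with −, leaving ⌈273α+ρ⌉ − ⌈0·α+ρ⌉
273α + ρ = (273·524 + 223) / 727 = 143275/727
ρ = 223/727
⌈143275/727⌉ = 198,  ⌈223/727⌉ = 1
#1s = 198 − 1 = 197


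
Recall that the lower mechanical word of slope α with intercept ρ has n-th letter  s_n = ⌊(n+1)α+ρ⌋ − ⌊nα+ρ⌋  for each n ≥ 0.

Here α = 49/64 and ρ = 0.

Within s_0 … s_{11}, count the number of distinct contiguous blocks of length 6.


t_n = ⌊(n·49)/64⌋ for n = 0 … 12:
  n=0…9: ⌊0/64⌋=0 ⌊49/64⌋=0 ⌊98/64⌋=1 ⌊147/64⌋=2 ⌊196/64⌋=3 ⌊245/64⌋=3 ⌊294/64⌋=4 ⌊343/64⌋=5 ⌊392/64⌋=6 ⌊441/64⌋=6
  n=10…12: ⌊490/64⌋=7 ⌊539/64⌋=8 ⌊588/64⌋=9
s_n = t_(n+1) − t_n for n = 0 … 11 gives
prefix = 011101110111
slide a length-6 window over [0..5] … [6..11] (7 windows); first occurrence of each distinct factor:
  [  0..  5] 011101
  [  1..  6] 111011
  [  2..  7] 110111
  [  3..  8] 101110
  (the other 3 windows repeat one of these)
distinct factors: {011101, 101110, 110111, 111011}
count = 4  (Sturmian bound for length 6 is 7)

4


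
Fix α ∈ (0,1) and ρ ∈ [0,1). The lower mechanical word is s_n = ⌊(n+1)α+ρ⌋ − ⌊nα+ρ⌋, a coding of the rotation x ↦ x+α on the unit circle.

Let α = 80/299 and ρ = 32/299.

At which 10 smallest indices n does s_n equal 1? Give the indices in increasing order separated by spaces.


3 7 10 14 18 22 25 29 33 36

n=0: ⌊112/299⌋−⌊32/299⌋ = 0−0 = 0
n=1: ⌊192/299⌋−⌊112/299⌋ = 0−0 = 0
n=2: ⌊272/299⌋−⌊192/299⌋ = 0−0 = 0
n=3: ⌊352/299⌋−⌊272/299⌋ = 1−0 = 1  ← one
n=4: ⌊432/299⌋−⌊352/299⌋ = 1−1 = 0
n=5: ⌊512/299⌋−⌊432/299⌋ = 1−1 = 0
n=6: ⌊592/299⌋−⌊512/299⌋ = 1−1 = 0
n=7: ⌊672/299⌋−⌊592/299⌋ = 2−1 = 1  ← one
n=8: ⌊752/299⌋−⌊672/299⌋ = 2−2 = 0
n=9: ⌊832/299⌋−⌊752/299⌋ = 2−2 = 0
n=10: ⌊912/299⌋−⌊832/299⌋ = 3−2 = 1  ← one
n=11: ⌊992/299⌋−⌊912/299⌋ = 3−3 = 0
n=12: ⌊1072/299⌋−⌊992/299⌋ = 3−3 = 0
n=13: ⌊1152/299⌋−⌊1072/299⌋ = 3−3 = 0
n=14: ⌊1232/299⌋−⌊1152/299⌋ = 4−3 = 1  ← one
n=15: ⌊1312/299⌋−⌊1232/299⌋ = 4−4 = 0
n=16: ⌊1392/299⌋−⌊1312/299⌋ = 4−4 = 0
n=17: ⌊1472/299⌋−⌊1392/299⌋ = 4−4 = 0
n=18: ⌊1552/299⌋−⌊1472/299⌋ = 5−4 = 1  ← one
n=19: ⌊1632/299⌋−⌊1552/299⌋ = 5−5 = 0
n=20: ⌊1712/299⌋−⌊1632/299⌋ = 5−5 = 0
n=21: ⌊1792/299⌋−⌊1712/299⌋ = 5−5 = 0
n=22: ⌊1872/299⌋−⌊1792/299⌋ = 6−5 = 1  ← one
n=23: ⌊1952/299⌋−⌊1872/299⌋ = 6−6 = 0
n=24: ⌊2032/299⌋−⌊1952/299⌋ = 6−6 = 0
n=25: ⌊2112/299⌋−⌊2032/299⌋ = 7−6 = 1  ← one
n=26: ⌊2192/299⌋−⌊2112/299⌋ = 7−7 = 0
n=27: ⌊2272/299⌋−⌊2192/299⌋ = 7−7 = 0
n=28: ⌊2352/299⌋−⌊2272/299⌋ = 7−7 = 0
n=29: ⌊2432/299⌋−⌊2352/299⌋ = 8−7 = 1  ← one
n=30: ⌊2512/299⌋−⌊2432/299⌋ = 8−8 = 0
n=31: ⌊2592/299⌋−⌊2512/299⌋ = 8−8 = 0
n=32: ⌊2672/299⌋−⌊2592/299⌋ = 8−8 = 0
n=33: ⌊2752/299⌋−⌊2672/299⌋ = 9−8 = 1  ← one
n=34: ⌊2832/299⌋−⌊2752/299⌋ = 9−9 = 0
n=35: ⌊2912/299⌋−⌊2832/299⌋ = 9−9 = 0
n=36: ⌊2992/299⌋−⌊2912/299⌋ = 10−9 = 1  ← one
positions of the first 10 ones: 3 7 10 14 18 22 25 29 33 36


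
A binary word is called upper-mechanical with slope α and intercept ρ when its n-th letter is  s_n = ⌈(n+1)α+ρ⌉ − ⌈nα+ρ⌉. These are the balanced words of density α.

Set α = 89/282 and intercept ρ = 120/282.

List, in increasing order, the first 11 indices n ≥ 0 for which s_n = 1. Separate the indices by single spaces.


n=0: ⌈209/282⌉−⌈120/282⌉ = 1−1 = 0
n=1: ⌈298/282⌉−⌈209/282⌉ = 2−1 = 1  ← one
n=2: ⌈387/282⌉−⌈298/282⌉ = 2−2 = 0
n=3: ⌈476/282⌉−⌈387/282⌉ = 2−2 = 0
n=4: ⌈565/282⌉−⌈476/282⌉ = 3−2 = 1  ← one
n=5: ⌈654/282⌉−⌈565/282⌉ = 3−3 = 0
n=6: ⌈743/282⌉−⌈654/282⌉ = 3−3 = 0
n=7: ⌈832/282⌉−⌈743/282⌉ = 3−3 = 0
n=8: ⌈921/282⌉−⌈832/282⌉ = 4−3 = 1  ← one
n=9: ⌈1010/282⌉−⌈921/282⌉ = 4−4 = 0
n=10: ⌈1099/282⌉−⌈1010/282⌉ = 4−4 = 0
n=11: ⌈1188/282⌉−⌈1099/282⌉ = 5−4 = 1  ← one
n=12: ⌈1277/282⌉−⌈1188/282⌉ = 5−5 = 0
n=13: ⌈1366/282⌉−⌈1277/282⌉ = 5−5 = 0
n=14: ⌈1455/282⌉−⌈1366/282⌉ = 6−5 = 1  ← one
n=15: ⌈1544/282⌉−⌈1455/282⌉ = 6−6 = 0
n=16: ⌈1633/282⌉−⌈1544/282⌉ = 6−6 = 0
n=17: ⌈1722/282⌉−⌈1633/282⌉ = 7−6 = 1  ← one
n=18: ⌈1811/282⌉−⌈1722/282⌉ = 7−7 = 0
n=19: ⌈1900/282⌉−⌈1811/282⌉ = 7−7 = 0
n=20: ⌈1989/282⌉−⌈1900/282⌉ = 8−7 = 1  ← one
n=21: ⌈2078/282⌉−⌈1989/282⌉ = 8−8 = 0
n=22: ⌈2167/282⌉−⌈2078/282⌉ = 8−8 = 0
n=23: ⌈2256/282⌉−⌈2167/282⌉ = 8−8 = 0
n=24: ⌈2345/282⌉−⌈2256/282⌉ = 9−8 = 1  ← one
n=25: ⌈2434/282⌉−⌈2345/282⌉ = 9−9 = 0
n=26: ⌈2523/282⌉−⌈2434/282⌉ = 9−9 = 0
n=27: ⌈2612/282⌉−⌈2523/282⌉ = 10−9 = 1  ← one
n=28: ⌈2701/282⌉−⌈2612/282⌉ = 10−10 = 0
n=29: ⌈2790/282⌉−⌈2701/282⌉ = 10−10 = 0
n=30: ⌈2879/282⌉−⌈2790/282⌉ = 11−10 = 1  ← one
n=31: ⌈2968/282⌉−⌈2879/282⌉ = 11−11 = 0
n=32: ⌈3057/282⌉−⌈2968/282⌉ = 11−11 = 0
n=33: ⌈3146/282⌉−⌈3057/282⌉ = 12−11 = 1  ← one
positions of the first 11 ones: 1 4 8 11 14 17 20 24 27 30 33

1 4 8 11 14 17 20 24 27 30 33


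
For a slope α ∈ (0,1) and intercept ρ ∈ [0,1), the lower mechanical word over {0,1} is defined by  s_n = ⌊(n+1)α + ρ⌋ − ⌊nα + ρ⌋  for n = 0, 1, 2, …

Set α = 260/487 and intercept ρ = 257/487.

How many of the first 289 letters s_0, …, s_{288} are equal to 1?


#1s = Σ_{n=0}^{288} s_n = Σ_{n=0}^{288} (⌊(n+1)α+ρ⌋ − ⌊nα+ρ⌋)
the sum telescopes: every ⌊nα+ρ⌋ with 0 < n < 289 appears once with + and once with −, leaving ⌊289α+ρ⌋ − ⌊0·α+ρ⌋
289α + ρ = (289·260 + 257) / 487 = 75397/487
ρ = 257/487
⌊75397/487⌋ = 154,  ⌊257/487⌋ = 0
#1s = 154 − 0 = 154

154


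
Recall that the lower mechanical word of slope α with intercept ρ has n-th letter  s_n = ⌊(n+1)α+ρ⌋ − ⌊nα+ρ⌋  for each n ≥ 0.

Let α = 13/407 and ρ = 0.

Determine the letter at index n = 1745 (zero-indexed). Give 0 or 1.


(n+1)α + ρ = (1746·13) / 407 = 22698/407
nα + ρ     = (1745·13) / 407 = 22685/407
⌊22698/407⌋ = 55,  ⌊22685/407⌋ = 55
s_{1745} = 55 − 55 = 0

0


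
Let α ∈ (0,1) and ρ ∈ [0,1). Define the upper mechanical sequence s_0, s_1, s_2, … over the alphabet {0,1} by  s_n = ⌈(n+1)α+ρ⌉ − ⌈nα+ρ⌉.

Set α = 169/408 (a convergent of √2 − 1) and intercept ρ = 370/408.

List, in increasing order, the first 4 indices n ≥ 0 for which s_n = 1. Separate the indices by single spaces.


0 2 5 7

n=0: ⌈539/408⌉−⌈370/408⌉ = 2−1 = 1  ← one
n=1: ⌈708/408⌉−⌈539/408⌉ = 2−2 = 0
n=2: ⌈877/408⌉−⌈708/408⌉ = 3−2 = 1  ← one
n=3: ⌈1046/408⌉−⌈877/408⌉ = 3−3 = 0
n=4: ⌈1215/408⌉−⌈1046/408⌉ = 3−3 = 0
n=5: ⌈1384/408⌉−⌈1215/408⌉ = 4−3 = 1  ← one
n=6: ⌈1553/408⌉−⌈1384/408⌉ = 4−4 = 0
n=7: ⌈1722/408⌉−⌈1553/408⌉ = 5−4 = 1  ← one
positions of the first 4 ones: 0 2 5 7


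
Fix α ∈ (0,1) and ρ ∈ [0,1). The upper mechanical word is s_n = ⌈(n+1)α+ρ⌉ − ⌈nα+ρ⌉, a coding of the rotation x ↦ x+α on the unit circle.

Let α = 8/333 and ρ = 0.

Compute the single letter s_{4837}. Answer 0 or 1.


0

(n+1)α + ρ = (4838·8) / 333 = 38704/333
nα + ρ     = (4837·8) / 333 = 38696/333
⌈38704/333⌉ = 117,  ⌈38696/333⌉ = 117
s_{4837} = 117 − 117 = 0
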